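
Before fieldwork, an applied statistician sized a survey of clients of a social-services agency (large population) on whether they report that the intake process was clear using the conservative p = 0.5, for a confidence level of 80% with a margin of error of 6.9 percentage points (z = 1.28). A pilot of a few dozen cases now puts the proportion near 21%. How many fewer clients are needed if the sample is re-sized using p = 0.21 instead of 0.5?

29

Conservative (p = 0.5): n = 1.28² × 0.25 / 0.069² ≈ 86.03 → 87.
Using p = 0.21: p(1−p) = 0.1659, so n = 1.28² × 0.1659 / 0.069² ≈ 57.09 → 58.
Reduction: 87 − 58 = 29.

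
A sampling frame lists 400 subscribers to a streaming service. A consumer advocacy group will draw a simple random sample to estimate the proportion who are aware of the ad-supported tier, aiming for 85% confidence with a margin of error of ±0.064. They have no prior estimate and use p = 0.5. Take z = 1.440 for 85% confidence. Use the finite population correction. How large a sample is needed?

97

Unadjusted: n₀ = 1.440² × 0.50 × 0.50 / 0.064² ≈ 126.56, so n₀ = 127.
Finite population correction with N = 400: n = n₀ / (1 + (n₀−1)/N) = 127 / (1 + 126/400) = 127 / 1.3150 ≈ 96.58.
Rounding up, n = 97.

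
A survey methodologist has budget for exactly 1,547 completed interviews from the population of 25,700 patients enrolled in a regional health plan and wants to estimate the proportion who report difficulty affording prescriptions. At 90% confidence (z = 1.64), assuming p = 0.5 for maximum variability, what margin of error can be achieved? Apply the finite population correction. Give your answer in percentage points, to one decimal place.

2.0

Finite-population factor: (N−n)/(N−1) = (25700−1547)/(25700−1) = 0.9398.
SE(p̂) = √[p(1−p)/n · (N−n)/(N−1)] = √[0.2500/1547 × 0.9398] = 0.01232.
E = z × SE = 1.64 × 0.01232 = 0.02021 ≈ 2.0 percentage points.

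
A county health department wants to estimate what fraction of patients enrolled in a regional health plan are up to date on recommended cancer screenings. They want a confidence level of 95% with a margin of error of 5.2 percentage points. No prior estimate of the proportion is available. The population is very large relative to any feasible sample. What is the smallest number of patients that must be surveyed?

356

For 95% confidence, z = 1.960.
With no prior estimate, use p = 0.5, giving p(1−p) = 0.25.
n = z²·p(1−p)/E² = 1.960² × 0.2500 / 0.052² = 3.8416 × 0.2500 / 0.002704 ≈ 355.18.
Rounding up gives n = 356.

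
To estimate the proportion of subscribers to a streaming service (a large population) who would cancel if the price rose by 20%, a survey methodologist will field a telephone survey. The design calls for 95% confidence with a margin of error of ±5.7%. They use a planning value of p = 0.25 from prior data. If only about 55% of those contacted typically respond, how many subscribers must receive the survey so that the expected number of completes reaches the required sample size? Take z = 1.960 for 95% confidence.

404

Completed interviews needed: n₀ = 1.960² × 0.1875 / 0.057² ≈ 221.70 → 222.
At a 55% response rate, contacts needed = 222 / 0.55 ≈ 403.64 → 404.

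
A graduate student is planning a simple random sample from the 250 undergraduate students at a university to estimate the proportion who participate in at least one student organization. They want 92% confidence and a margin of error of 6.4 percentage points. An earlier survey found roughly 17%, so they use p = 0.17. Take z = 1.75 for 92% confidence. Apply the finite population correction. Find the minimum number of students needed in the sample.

Unadjusted: n₀ = 1.75² × 0.17 × 0.83 / 0.064² ≈ 105.50, so n₀ = 106.
Finite population correction with N = 250: n = n₀ / (1 + (n₀−1)/N) = 106 / (1 + 105/250) = 106 / 1.4200 ≈ 74.65.
Rounding up, n = 75.

75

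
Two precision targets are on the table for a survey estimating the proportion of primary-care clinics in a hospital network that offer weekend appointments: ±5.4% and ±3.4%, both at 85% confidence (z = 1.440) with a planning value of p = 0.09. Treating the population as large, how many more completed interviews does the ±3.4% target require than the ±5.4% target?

88

At ±5.4%: n = 1.440² × 0.0819 / 0.054² ≈ 58.24 → 59.
At ±3.4%: n = 1.440² × 0.0819 / 0.034² ≈ 146.91 → 147.
Additional respondents: 147 − 59 = 88.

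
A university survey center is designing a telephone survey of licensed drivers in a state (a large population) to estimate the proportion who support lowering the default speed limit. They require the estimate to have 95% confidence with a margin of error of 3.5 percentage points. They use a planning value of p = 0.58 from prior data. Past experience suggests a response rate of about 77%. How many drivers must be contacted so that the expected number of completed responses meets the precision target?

993

For 95% confidence, z = 1.96.
Completed interviews needed: n₀ = 1.96² × 0.2436 / 0.035² ≈ 763.93 → 764.
At a 77% response rate, contacts needed = 764 / 0.77 ≈ 992.21 → 993.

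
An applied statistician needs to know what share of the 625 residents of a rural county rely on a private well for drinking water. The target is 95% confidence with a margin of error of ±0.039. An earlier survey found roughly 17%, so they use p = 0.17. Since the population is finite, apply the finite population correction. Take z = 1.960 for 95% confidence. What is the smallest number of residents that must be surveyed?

228

Unadjusted: n₀ = 1.960² × 0.17 × 0.83 / 0.039² ≈ 356.38, so n₀ = 357.
Finite population correction with N = 625: n = n₀ / (1 + (n₀−1)/N) = 357 / (1 + 356/625) = 357 / 1.5696 ≈ 227.45.
Rounding up, n = 228.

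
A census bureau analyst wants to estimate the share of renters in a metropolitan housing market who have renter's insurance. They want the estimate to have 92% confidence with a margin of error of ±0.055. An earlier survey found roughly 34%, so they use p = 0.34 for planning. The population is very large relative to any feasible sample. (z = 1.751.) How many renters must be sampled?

228

With p = 0.34, p(1−p) = 0.2244.
n = z²·p(1−p)/E² = 1.751² × 0.2244 / 0.055² = 3.0660 × 0.2244 / 0.003025 ≈ 227.44.
Rounding up gives n = 228.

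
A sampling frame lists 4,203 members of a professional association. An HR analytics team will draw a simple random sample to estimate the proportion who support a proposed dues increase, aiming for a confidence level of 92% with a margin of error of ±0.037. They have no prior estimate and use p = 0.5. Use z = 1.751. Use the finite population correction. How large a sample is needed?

495

Unadjusted: n₀ = 1.751² × 0.50 × 0.50 / 0.037² ≈ 559.90, so n₀ = 560.
Finite population correction with N = 4,203: n = n₀ / (1 + (n₀−1)/N) = 560 / (1 + 559/4203) = 560 / 1.1330 ≈ 494.26.
Rounding up, n = 495.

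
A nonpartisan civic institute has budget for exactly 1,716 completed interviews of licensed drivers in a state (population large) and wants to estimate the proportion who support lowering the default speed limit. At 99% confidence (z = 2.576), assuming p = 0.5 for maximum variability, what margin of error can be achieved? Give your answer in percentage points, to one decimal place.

SE(p̂) = √[p(1−p)/n] = √[0.2500/1716] = 0.01207.
E = z × SE = 2.576 × 0.01207 = 0.03109, or 3.1 percentage points.

3.1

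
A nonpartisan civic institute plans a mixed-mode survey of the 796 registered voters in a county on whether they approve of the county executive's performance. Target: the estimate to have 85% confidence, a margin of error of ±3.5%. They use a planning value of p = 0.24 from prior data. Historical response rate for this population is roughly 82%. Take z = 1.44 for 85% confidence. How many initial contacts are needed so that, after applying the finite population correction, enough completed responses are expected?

Completed interviews needed (unadjusted): n₀ = 1.44² × 0.1824 / 0.035² ≈ 308.75 → 309.
FPC for N = 796: n = 309 / (1 + 308/796) = 309 / 1.3869 ≈ 222.79 → 223.
At an 82% response rate, contacts needed = 223 / 0.82 ≈ 271.95 → 272.

272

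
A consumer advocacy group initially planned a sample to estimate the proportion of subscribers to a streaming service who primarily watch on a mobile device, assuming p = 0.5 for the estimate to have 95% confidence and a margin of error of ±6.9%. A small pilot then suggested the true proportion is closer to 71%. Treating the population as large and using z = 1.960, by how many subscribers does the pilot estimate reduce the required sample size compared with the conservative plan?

Conservative (p = 0.5): n = 1.960² × 0.25 / 0.069² ≈ 201.72 → 202.
Using p = 0.71: p(1−p) = 0.2059, so n = 1.960² × 0.2059 / 0.069² ≈ 166.14 → 167.
Reduction: 202 − 167 = 35.

35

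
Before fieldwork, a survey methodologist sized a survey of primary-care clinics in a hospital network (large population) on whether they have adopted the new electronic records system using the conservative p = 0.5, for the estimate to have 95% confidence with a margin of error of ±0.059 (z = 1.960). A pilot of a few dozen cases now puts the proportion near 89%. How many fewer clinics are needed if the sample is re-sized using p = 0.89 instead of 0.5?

Conservative (p = 0.5): n = 1.960² × 0.25 / 0.059² ≈ 275.90 → 276.
Using p = 0.89: p(1−p) = 0.0979, so n = 1.960² × 0.0979 / 0.059² ≈ 108.04 → 109.
Reduction: 276 − 109 = 167.

167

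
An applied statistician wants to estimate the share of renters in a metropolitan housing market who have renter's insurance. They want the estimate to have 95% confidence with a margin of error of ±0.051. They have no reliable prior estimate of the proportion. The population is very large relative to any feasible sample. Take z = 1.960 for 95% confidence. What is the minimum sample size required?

370

With no prior estimate, use p = 0.5, giving p(1−p) = 0.25.
n = z²·p(1−p)/E² = 1.960² × 0.2500 / 0.051² = 3.8416 × 0.2500 / 0.002601 ≈ 369.24.
Rounding up gives n = 370.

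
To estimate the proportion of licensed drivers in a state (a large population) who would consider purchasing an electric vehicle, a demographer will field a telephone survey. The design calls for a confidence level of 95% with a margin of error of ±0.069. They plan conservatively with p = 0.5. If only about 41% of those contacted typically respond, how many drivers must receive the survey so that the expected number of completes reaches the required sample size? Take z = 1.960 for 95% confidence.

Completed interviews needed: n₀ = 1.960² × 0.2500 / 0.069² ≈ 201.72 → 202.
At a 41% response rate, contacts needed = 202 / 0.41 ≈ 492.68 → 493.

493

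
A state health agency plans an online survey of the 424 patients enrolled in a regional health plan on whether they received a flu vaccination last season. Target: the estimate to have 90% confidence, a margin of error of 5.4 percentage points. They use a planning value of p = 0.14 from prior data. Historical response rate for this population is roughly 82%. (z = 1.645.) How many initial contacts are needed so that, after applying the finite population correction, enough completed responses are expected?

109

Completed interviews needed (unadjusted): n₀ = 1.645² × 0.1204 / 0.054² ≈ 111.73 → 112.
FPC for N = 424: n = 112 / (1 + 111/424) = 112 / 1.2618 ≈ 88.76 → 89.
At an 82% response rate, contacts needed = 89 / 0.82 ≈ 108.54 → 109.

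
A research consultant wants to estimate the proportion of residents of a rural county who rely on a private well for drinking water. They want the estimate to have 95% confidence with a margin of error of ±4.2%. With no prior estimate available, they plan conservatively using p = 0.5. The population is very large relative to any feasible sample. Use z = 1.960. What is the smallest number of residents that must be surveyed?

545

With p = 0.5, p(1−p) = 0.25.
n = z²·p(1−p)/E² = 1.960² × 0.2500 / 0.042² = 3.8416 × 0.2500 / 0.001764 ≈ 544.44.
Rounding up gives n = 545.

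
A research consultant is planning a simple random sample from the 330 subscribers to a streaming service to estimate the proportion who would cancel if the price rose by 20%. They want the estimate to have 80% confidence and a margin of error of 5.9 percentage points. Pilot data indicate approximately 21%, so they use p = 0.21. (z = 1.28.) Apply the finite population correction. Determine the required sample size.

64

Unadjusted: n₀ = 1.28² × 0.21 × 0.79 / 0.059² ≈ 78.08, so n₀ = 79.
Finite population correction with N = 330: n = n₀ / (1 + (n₀−1)/N) = 79 / (1 + 78/330) = 79 / 1.2364 ≈ 63.90.
Rounding up, n = 64.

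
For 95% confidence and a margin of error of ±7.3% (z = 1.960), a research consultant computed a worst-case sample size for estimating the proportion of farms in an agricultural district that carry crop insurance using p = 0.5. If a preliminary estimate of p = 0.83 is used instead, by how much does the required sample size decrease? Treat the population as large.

79

Conservative (p = 0.5): n = 1.960² × 0.25 / 0.073² ≈ 180.22 → 181.
Using p = 0.83: p(1−p) = 0.1411, so n = 1.960² × 0.1411 / 0.073² ≈ 101.72 → 102.
Reduction: 181 − 102 = 79.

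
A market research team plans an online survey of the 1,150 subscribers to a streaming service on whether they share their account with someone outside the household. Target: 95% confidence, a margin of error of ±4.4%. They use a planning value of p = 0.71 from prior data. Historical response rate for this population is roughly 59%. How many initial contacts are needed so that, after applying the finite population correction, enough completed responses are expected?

512

For 95% confidence, z = 1.960.
Completed interviews needed (unadjusted): n₀ = 1.960² × 0.2059 / 0.044² ≈ 408.57 → 409.
FPC for N = 1,150: n = 409 / (1 + 408/1150) = 409 / 1.3548 ≈ 301.89 → 302.
At a 59% response rate, contacts needed = 302 / 0.59 ≈ 511.86 → 512.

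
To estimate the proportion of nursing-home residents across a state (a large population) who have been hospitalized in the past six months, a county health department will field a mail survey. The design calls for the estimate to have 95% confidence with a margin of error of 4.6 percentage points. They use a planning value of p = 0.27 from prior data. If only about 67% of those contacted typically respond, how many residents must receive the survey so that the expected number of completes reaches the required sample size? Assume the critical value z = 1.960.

535

Completed interviews needed: n₀ = 1.960² × 0.1971 / 0.046² ≈ 357.84 → 358.
At a 67% response rate, contacts needed = 358 / 0.67 ≈ 534.33 → 535.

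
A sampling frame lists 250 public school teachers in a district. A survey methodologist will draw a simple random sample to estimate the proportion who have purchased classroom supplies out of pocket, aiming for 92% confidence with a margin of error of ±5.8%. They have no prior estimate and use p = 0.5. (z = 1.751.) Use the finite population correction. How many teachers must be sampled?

Unadjusted: n₀ = 1.751² × 0.50 × 0.50 / 0.058² ≈ 227.85, so n₀ = 228.
Finite population correction with N = 250: n = n₀ / (1 + (n₀−1)/N) = 228 / (1 + 227/250) = 228 / 1.9080 ≈ 119.50.
Rounding up, n = 120.

120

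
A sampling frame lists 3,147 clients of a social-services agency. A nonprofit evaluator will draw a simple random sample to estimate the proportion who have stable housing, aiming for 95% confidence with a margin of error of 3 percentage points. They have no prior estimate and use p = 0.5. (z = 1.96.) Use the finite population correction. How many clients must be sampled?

798

Unadjusted: n₀ = 1.96² × 0.50 × 0.50 / 0.030² ≈ 1067.11, so n₀ = 1068.
Finite population correction with N = 3,147: n = n₀ / (1 + (n₀−1)/N) = 1068 / (1 + 1067/3147) = 1068 / 1.3391 ≈ 797.58.
Rounding up, n = 798.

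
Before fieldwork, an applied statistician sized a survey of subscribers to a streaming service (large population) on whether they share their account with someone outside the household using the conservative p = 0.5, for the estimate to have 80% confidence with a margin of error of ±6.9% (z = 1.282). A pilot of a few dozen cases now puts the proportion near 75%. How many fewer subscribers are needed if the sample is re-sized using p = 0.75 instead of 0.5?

Conservative (p = 0.5): n = 1.282² × 0.25 / 0.069² ≈ 86.30 → 87.
Using p = 0.75: p(1−p) = 0.1875, so n = 1.282² × 0.1875 / 0.069² ≈ 64.73 → 65.
Reduction: 87 − 65 = 22.

22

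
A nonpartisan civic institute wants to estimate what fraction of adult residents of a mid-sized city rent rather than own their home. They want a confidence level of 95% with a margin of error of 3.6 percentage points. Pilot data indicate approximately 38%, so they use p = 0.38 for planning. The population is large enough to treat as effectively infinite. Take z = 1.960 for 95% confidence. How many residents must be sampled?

699

With p = 0.38, p(1−p) = 0.2356.
n = z²·p(1−p)/E² = 1.960² × 0.2356 / 0.036² = 3.8416 × 0.2356 / 0.001296 ≈ 698.36.
Rounding up gives n = 699.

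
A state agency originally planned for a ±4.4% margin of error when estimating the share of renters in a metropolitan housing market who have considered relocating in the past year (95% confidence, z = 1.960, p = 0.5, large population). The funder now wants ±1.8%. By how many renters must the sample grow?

At ±4.4%: n = 1.960² × 0.2500 / 0.044² ≈ 496.07 → 497.
At ±1.8%: n = 1.960² × 0.2500 / 0.018² ≈ 2964.20 → 2965.
Additional respondents: 2965 − 497 = 2468.

2468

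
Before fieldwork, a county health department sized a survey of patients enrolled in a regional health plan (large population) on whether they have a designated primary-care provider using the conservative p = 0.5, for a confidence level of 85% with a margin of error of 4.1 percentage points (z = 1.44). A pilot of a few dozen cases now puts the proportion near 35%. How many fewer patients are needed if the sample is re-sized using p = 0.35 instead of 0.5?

Conservative (p = 0.5): n = 1.44² × 0.25 / 0.041² ≈ 308.39 → 309.
Using p = 0.35: p(1−p) = 0.2275, so n = 1.44² × 0.2275 / 0.041² ≈ 280.63 → 281.
Reduction: 309 − 281 = 28.

28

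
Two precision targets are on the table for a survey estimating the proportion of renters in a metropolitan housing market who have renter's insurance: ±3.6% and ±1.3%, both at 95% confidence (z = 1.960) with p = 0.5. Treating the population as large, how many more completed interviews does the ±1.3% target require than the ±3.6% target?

At ±3.6%: n = 1.960² × 0.2500 / 0.036² ≈ 741.05 → 742.
At ±1.3%: n = 1.960² × 0.2500 / 0.013² ≈ 5682.84 → 5683.
Additional respondents: 5683 − 742 = 4941.

4941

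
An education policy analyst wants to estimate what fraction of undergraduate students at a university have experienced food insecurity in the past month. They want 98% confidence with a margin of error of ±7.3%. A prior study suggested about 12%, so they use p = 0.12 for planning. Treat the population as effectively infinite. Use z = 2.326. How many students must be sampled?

108

With p = 0.12, p(1−p) = 0.1056.
n = z²·p(1−p)/E² = 2.326² × 0.1056 / 0.073² = 5.4103 × 0.1056 / 0.005329 ≈ 107.21.
Rounding up gives n = 108.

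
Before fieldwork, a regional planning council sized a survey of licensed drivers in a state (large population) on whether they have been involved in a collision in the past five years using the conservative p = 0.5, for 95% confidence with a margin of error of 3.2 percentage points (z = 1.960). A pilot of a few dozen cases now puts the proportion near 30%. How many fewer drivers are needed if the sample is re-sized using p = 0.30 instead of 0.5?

150

Conservative (p = 0.5): n = 1.960² × 0.25 / 0.032² ≈ 937.89 → 938.
Using p = 0.30: p(1−p) = 0.2100, so n = 1.960² × 0.2100 / 0.032² ≈ 787.83 → 788.
Reduction: 938 − 788 = 150.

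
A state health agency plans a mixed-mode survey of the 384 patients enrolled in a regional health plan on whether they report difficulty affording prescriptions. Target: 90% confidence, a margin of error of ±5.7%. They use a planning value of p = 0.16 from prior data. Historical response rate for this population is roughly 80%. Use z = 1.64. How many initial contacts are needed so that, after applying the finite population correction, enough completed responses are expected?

109

Completed interviews needed (unadjusted): n₀ = 1.64² × 0.1344 / 0.057² ≈ 111.26 → 112.
FPC for N = 384: n = 112 / (1 + 111/384) = 112 / 1.2891 ≈ 86.88 → 87.
At an 80% response rate, contacts needed = 87 / 0.80 ≈ 108.75 → 109.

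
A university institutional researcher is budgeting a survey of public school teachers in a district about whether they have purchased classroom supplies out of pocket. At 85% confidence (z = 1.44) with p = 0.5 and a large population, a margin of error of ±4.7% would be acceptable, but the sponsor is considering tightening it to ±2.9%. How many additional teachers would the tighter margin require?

382

At ±4.7%: n = 1.44² × 0.2500 / 0.047² ≈ 234.68 → 235.
At ±2.9%: n = 1.44² × 0.2500 / 0.029² ≈ 616.41 → 617.
Additional respondents: 617 − 235 = 382.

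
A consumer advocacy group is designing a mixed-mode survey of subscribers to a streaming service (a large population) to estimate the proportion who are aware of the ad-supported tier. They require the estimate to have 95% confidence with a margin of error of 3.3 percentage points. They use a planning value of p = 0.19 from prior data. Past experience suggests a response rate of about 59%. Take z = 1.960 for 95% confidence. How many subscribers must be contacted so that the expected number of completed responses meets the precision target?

921

Completed interviews needed: n₀ = 1.960² × 0.1539 / 0.033² ≈ 542.90 → 543.
At a 59% response rate, contacts needed = 543 / 0.59 ≈ 920.34 → 921.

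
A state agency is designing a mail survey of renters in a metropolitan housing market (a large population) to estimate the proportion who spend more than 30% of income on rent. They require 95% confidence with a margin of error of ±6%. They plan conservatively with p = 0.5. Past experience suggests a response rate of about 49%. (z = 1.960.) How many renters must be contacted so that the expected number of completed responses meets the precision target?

545

Completed interviews needed: n₀ = 1.960² × 0.2500 / 0.060² ≈ 266.78 → 267.
At a 49% response rate, contacts needed = 267 / 0.49 ≈ 544.90 → 545.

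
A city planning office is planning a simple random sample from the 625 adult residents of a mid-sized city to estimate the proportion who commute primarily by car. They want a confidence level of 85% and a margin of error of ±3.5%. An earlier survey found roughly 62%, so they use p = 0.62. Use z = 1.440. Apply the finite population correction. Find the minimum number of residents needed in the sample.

244

Unadjusted: n₀ = 1.440² × 0.62 × 0.38 / 0.035² ≈ 398.81, so n₀ = 399.
Finite population correction with N = 625: n = n₀ / (1 + (n₀−1)/N) = 399 / (1 + 398/625) = 399 / 1.6368 ≈ 243.77.
Rounding up, n = 244.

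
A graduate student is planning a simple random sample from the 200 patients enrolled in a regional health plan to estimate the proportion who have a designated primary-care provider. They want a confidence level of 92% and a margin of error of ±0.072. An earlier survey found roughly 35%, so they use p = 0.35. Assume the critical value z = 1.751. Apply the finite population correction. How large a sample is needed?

Unadjusted: n₀ = 1.751² × 0.35 × 0.65 / 0.072² ≈ 134.55, so n₀ = 135.
Finite population correction with N = 200: n = n₀ / (1 + (n₀−1)/N) = 135 / (1 + 134/200) = 135 / 1.6700 ≈ 80.84.
Rounding up, n = 81.

81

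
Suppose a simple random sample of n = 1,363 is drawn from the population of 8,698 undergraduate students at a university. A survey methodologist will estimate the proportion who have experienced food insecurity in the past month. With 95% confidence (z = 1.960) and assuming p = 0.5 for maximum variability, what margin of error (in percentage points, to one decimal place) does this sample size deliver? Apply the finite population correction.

Finite-population factor: (N−n)/(N−1) = (8698−1363)/(8698−1) = 0.8434.
SE(p̂) = √[p(1−p)/n · (N−n)/(N−1)] = √[0.2500/1363 × 0.8434] = 0.01244.
E = z × SE = 1.960 × 0.01244 = 0.02438 ≈ 2.4 percentage points.

2.4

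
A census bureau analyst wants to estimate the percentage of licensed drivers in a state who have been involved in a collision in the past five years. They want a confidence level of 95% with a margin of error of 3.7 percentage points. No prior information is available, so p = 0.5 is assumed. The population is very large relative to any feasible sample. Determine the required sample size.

For 95% confidence, z = 1.960.
With p = 0.5, p(1−p) = 0.25.
n = z²·p(1−p)/E² = 1.960² × 0.2500 / 0.037² = 3.8416 × 0.2500 / 0.001369 ≈ 701.53.
Rounding up gives n = 702.

702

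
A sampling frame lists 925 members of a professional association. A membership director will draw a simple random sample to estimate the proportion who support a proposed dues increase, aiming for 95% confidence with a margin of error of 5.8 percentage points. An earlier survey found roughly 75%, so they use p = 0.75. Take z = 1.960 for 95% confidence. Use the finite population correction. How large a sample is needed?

Unadjusted: n₀ = 1.960² × 0.75 × 0.25 / 0.058² ≈ 214.12, so n₀ = 215.
Finite population correction with N = 925: n = n₀ / (1 + (n₀−1)/N) = 215 / (1 + 214/925) = 215 / 1.2314 ≈ 174.60.
Rounding up, n = 175.

175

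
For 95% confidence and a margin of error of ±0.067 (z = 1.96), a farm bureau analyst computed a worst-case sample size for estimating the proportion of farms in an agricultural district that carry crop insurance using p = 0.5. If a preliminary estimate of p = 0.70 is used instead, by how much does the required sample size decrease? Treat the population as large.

34

Conservative (p = 0.5): n = 1.96² × 0.25 / 0.067² ≈ 213.95 → 214.
Using p = 0.70: p(1−p) = 0.2100, so n = 1.96² × 0.2100 / 0.067² ≈ 179.71 → 180.
Reduction: 214 − 180 = 34.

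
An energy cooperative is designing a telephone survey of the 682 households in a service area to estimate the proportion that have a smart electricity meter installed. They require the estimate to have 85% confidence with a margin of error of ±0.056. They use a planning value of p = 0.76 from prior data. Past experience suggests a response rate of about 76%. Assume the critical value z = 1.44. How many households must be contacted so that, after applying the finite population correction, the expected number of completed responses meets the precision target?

Completed interviews needed (unadjusted): n₀ = 1.44² × 0.1824 / 0.056² ≈ 120.61 → 121.
FPC for N = 682: n = 121 / (1 + 120/682) = 121 / 1.1760 ≈ 102.90 → 103.
At a 76% response rate, contacts needed = 103 / 0.76 ≈ 135.53 → 136.

136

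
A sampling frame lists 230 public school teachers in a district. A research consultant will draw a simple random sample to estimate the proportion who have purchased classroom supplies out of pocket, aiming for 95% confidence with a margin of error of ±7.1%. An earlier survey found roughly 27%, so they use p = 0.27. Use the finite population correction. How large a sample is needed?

92

For 95% confidence, z = 1.96.
Unadjusted: n₀ = 1.96² × 0.27 × 0.73 / 0.071² ≈ 150.20, so n₀ = 151.
Finite population correction with N = 230: n = n₀ / (1 + (n₀−1)/N) = 151 / (1 + 150/230) = 151 / 1.6522 ≈ 91.39.
Rounding up, n = 92.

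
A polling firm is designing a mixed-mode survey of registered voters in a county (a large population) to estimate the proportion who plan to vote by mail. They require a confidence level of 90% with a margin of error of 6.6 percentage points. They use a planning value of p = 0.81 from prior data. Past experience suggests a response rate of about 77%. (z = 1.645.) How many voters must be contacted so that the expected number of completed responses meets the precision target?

Completed interviews needed: n₀ = 1.645² × 0.1539 / 0.066² ≈ 95.61 → 96.
At a 77% response rate, contacts needed = 96 / 0.77 ≈ 124.68 → 125.

125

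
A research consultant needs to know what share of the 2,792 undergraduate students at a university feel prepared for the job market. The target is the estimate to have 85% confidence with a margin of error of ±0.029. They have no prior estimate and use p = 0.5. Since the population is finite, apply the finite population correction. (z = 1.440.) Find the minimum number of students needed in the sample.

506

Unadjusted: n₀ = 1.440² × 0.50 × 0.50 / 0.029² ≈ 616.41, so n₀ = 617.
Finite population correction with N = 2,792: n = n₀ / (1 + (n₀−1)/N) = 617 / (1 + 616/2792) = 617 / 1.2206 ≈ 505.48.
Rounding up, n = 506.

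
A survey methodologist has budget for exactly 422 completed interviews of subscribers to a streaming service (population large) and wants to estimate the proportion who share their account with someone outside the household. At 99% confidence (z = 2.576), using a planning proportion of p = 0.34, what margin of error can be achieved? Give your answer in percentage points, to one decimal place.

5.9

SE(p̂) = √[p(1−p)/n] = √[0.2244/422] = 0.02306.
E = z × SE = 2.576 × 0.02306 = 0.05940, or 5.9 percentage points.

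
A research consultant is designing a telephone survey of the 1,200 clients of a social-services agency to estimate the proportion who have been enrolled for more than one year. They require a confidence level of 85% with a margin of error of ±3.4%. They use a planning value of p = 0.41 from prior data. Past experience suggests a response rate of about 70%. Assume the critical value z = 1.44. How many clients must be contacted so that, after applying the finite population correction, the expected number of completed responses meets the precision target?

Completed interviews needed (unadjusted): n₀ = 1.44² × 0.2419 / 0.034² ≈ 433.91 → 434.
FPC for N = 1,200: n = 434 / (1 + 433/1200) = 434 / 1.3608 ≈ 318.92 → 319.
At a 70% response rate, contacts needed = 319 / 0.70 ≈ 455.71 → 456.

456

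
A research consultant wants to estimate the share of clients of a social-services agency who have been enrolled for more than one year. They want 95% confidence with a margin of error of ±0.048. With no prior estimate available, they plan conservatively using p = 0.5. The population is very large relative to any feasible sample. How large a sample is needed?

417

For 95% confidence, z = 1.960.
With p = 0.5, p(1−p) = 0.25.
n = z²·p(1−p)/E² = 1.960² × 0.2500 / 0.048² = 3.8416 × 0.2500 / 0.002304 ≈ 416.84.
Rounding up gives n = 417.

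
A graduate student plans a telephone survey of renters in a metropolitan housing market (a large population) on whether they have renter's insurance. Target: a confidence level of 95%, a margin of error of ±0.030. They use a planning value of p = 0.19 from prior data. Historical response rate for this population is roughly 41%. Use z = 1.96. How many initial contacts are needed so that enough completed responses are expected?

Completed interviews needed: n₀ = 1.96² × 0.1539 / 0.030² ≈ 656.91 → 657.
At a 41% response rate, contacts needed = 657 / 0.41 ≈ 1602.44 → 1603.

1603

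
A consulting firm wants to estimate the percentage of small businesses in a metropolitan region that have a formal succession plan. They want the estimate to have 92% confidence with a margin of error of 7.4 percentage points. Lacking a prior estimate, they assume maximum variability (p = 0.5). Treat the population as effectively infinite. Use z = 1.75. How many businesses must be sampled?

With p = 0.5, p(1−p) = 0.25.
n = z²·p(1−p)/E² = 1.75² × 0.2500 / 0.074² = 3.0625 × 0.2500 / 0.005476 ≈ 139.81.
Rounding up gives n = 140.

140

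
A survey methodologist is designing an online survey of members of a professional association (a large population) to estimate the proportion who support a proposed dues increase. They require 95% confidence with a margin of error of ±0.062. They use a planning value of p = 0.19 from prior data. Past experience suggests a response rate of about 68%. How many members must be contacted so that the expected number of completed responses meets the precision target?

227

For 95% confidence, z = 1.96.
Completed interviews needed: n₀ = 1.96² × 0.1539 / 0.062² ≈ 153.80 → 154.
At a 68% response rate, contacts needed = 154 / 0.68 ≈ 226.47 → 227.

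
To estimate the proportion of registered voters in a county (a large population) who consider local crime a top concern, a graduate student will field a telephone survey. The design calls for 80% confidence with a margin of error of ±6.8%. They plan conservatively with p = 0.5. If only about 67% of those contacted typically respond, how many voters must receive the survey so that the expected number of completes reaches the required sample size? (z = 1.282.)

Completed interviews needed: n₀ = 1.282² × 0.2500 / 0.068² ≈ 88.86 → 89.
At a 67% response rate, contacts needed = 89 / 0.67 ≈ 132.84 → 133.

133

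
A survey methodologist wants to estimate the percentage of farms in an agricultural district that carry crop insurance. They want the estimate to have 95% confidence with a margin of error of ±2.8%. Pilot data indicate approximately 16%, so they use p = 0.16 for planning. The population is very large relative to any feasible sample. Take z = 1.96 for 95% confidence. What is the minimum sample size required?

659

With p = 0.16, p(1−p) = 0.1344.
n = z²·p(1−p)/E² = 1.96² × 0.1344 / 0.028² = 3.8416 × 0.1344 / 0.000784 ≈ 658.56.
Rounding up gives n = 659.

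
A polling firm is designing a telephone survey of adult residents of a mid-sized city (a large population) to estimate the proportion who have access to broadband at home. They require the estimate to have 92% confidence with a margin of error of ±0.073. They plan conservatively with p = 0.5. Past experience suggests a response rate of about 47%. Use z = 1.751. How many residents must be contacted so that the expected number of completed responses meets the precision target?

307

Completed interviews needed: n₀ = 1.751² × 0.2500 / 0.073² ≈ 143.84 → 144.
At a 47% response rate, contacts needed = 144 / 0.47 ≈ 306.38 → 307.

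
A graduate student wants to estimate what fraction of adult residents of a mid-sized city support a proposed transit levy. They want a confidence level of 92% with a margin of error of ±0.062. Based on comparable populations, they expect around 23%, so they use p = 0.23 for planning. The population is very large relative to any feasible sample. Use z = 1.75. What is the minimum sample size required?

With p = 0.23, p(1−p) = 0.1771.
n = z²·p(1−p)/E² = 1.75² × 0.1771 / 0.062² = 3.0625 × 0.1771 / 0.003844 ≈ 141.09.
Rounding up gives n = 142.

142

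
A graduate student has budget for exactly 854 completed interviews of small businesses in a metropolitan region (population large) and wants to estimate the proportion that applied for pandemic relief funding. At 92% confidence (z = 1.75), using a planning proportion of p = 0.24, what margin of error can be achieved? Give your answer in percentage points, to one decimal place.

SE(p̂) = √[p(1−p)/n] = √[0.1824/854] = 0.01461.
E = z × SE = 1.75 × 0.01461 = 0.02558, or 2.6 percentage points.

2.6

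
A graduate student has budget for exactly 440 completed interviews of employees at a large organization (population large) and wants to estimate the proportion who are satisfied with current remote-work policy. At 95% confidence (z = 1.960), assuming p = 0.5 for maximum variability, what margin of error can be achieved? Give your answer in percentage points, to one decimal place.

4.7

SE(p̂) = √[p(1−p)/n] = √[0.2500/440] = 0.02384.
E = z × SE = 1.960 × 0.02384 = 0.04672, or 4.7 percentage points.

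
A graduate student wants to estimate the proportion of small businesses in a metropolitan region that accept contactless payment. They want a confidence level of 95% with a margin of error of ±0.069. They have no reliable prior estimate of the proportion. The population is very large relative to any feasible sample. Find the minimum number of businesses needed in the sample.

202

For 95% confidence, z = 1.96.
With no prior estimate, use p = 0.5, giving p(1−p) = 0.25.
n = z²·p(1−p)/E² = 1.96² × 0.2500 / 0.069² = 3.8416 × 0.2500 / 0.004761 ≈ 201.72.
Rounding up gives n = 202.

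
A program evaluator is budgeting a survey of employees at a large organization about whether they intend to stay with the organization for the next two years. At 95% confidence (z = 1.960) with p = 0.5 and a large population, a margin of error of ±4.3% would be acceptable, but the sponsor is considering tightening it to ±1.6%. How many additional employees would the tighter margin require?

At ±4.3%: n = 1.960² × 0.2500 / 0.043² ≈ 519.42 → 520.
At ±1.6%: n = 1.960² × 0.2500 / 0.016² ≈ 3751.56 → 3752.
Additional respondents: 3752 − 520 = 3232.

3232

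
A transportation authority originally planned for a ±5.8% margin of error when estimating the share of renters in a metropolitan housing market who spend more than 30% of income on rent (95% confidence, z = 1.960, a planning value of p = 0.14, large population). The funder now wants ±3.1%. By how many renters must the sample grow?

At ±5.8%: n = 1.960² × 0.1204 / 0.058² ≈ 137.49 → 138.
At ±3.1%: n = 1.960² × 0.1204 / 0.031² ≈ 481.30 → 482.
Additional respondents: 482 − 138 = 344.

344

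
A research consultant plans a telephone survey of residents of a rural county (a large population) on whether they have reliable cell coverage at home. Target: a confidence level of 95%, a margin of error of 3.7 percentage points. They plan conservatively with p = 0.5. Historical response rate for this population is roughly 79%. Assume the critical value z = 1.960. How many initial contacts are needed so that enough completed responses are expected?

Completed interviews needed: n₀ = 1.960² × 0.2500 / 0.037² ≈ 701.53 → 702.
At a 79% response rate, contacts needed = 702 / 0.79 ≈ 888.61 → 889.

889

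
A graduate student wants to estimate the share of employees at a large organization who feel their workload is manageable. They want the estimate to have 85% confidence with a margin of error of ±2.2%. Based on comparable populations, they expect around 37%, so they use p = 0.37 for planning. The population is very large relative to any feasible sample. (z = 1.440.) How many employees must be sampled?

With p = 0.37, p(1−p) = 0.2331.
n = z²·p(1−p)/E² = 1.440² × 0.2331 / 0.022² = 2.0736 × 0.2331 / 0.000484 ≈ 998.67.
Rounding up gives n = 999.

999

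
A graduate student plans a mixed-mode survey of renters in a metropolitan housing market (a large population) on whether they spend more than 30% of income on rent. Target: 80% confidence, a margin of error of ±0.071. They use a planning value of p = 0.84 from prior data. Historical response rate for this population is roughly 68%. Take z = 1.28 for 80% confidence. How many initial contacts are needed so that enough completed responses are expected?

65

Completed interviews needed: n₀ = 1.28² × 0.1344 / 0.071² ≈ 43.68 → 44.
At a 68% response rate, contacts needed = 44 / 0.68 ≈ 64.71 → 65.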